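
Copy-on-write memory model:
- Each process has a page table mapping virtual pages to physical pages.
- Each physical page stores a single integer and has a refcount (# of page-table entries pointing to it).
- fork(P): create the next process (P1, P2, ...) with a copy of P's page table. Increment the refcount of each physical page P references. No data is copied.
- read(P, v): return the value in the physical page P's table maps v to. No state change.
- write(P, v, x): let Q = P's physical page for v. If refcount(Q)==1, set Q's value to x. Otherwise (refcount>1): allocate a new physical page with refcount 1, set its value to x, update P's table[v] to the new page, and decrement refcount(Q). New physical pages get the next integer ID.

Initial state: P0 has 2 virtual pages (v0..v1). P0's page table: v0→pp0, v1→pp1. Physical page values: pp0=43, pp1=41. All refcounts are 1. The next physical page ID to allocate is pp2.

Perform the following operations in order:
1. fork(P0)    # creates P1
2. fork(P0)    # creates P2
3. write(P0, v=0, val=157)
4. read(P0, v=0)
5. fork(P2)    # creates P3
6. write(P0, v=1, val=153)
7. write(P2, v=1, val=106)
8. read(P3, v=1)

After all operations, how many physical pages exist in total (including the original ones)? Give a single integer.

Op 1: fork(P0) -> P1. 2 ppages; refcounts: pp0:2 pp1:2
Op 2: fork(P0) -> P2. 2 ppages; refcounts: pp0:3 pp1:3
Op 3: write(P0, v0, 157). refcount(pp0)=3>1 -> COPY to pp2. 3 ppages; refcounts: pp0:2 pp1:3 pp2:1
Op 4: read(P0, v0) -> 157. No state change.
Op 5: fork(P2) -> P3. 3 ppages; refcounts: pp0:3 pp1:4 pp2:1
Op 6: write(P0, v1, 153). refcount(pp1)=4>1 -> COPY to pp3. 4 ppages; refcounts: pp0:3 pp1:3 pp2:1 pp3:1
Op 7: write(P2, v1, 106). refcount(pp1)=3>1 -> COPY to pp4. 5 ppages; refcounts: pp0:3 pp1:2 pp2:1 pp3:1 pp4:1
Op 8: read(P3, v1) -> 41. No state change.

Answer: 5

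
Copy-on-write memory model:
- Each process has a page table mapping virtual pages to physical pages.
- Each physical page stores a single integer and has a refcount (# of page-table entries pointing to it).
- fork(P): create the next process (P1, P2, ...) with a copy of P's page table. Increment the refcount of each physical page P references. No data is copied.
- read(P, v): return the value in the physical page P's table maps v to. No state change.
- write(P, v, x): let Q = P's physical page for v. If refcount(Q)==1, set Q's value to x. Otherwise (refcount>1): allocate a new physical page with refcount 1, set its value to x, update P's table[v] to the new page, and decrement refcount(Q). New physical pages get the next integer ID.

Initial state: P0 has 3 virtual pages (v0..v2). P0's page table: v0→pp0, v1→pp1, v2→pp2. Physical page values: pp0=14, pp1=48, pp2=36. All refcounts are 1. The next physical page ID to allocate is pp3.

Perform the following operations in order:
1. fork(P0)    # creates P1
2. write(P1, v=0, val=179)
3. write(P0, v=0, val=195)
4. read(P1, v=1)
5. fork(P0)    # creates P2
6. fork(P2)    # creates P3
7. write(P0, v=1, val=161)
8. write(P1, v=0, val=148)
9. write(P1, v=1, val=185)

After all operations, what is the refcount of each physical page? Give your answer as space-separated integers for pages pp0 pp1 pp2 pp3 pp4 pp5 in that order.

Op 1: fork(P0) -> P1. 3 ppages; refcounts: pp0:2 pp1:2 pp2:2
Op 2: write(P1, v0, 179). refcount(pp0)=2>1 -> COPY to pp3. 4 ppages; refcounts: pp0:1 pp1:2 pp2:2 pp3:1
Op 3: write(P0, v0, 195). refcount(pp0)=1 -> write in place. 4 ppages; refcounts: pp0:1 pp1:2 pp2:2 pp3:1
Op 4: read(P1, v1) -> 48. No state change.
Op 5: fork(P0) -> P2. 4 ppages; refcounts: pp0:2 pp1:3 pp2:3 pp3:1
Op 6: fork(P2) -> P3. 4 ppages; refcounts: pp0:3 pp1:4 pp2:4 pp3:1
Op 7: write(P0, v1, 161). refcount(pp1)=4>1 -> COPY to pp4. 5 ppages; refcounts: pp0:3 pp1:3 pp2:4 pp3:1 pp4:1
Op 8: write(P1, v0, 148). refcount(pp3)=1 -> write in place. 5 ppages; refcounts: pp0:3 pp1:3 pp2:4 pp3:1 pp4:1
Op 9: write(P1, v1, 185). refcount(pp1)=3>1 -> COPY to pp5. 6 ppages; refcounts: pp0:3 pp1:2 pp2:4 pp3:1 pp4:1 pp5:1

Answer: 3 2 4 1 1 1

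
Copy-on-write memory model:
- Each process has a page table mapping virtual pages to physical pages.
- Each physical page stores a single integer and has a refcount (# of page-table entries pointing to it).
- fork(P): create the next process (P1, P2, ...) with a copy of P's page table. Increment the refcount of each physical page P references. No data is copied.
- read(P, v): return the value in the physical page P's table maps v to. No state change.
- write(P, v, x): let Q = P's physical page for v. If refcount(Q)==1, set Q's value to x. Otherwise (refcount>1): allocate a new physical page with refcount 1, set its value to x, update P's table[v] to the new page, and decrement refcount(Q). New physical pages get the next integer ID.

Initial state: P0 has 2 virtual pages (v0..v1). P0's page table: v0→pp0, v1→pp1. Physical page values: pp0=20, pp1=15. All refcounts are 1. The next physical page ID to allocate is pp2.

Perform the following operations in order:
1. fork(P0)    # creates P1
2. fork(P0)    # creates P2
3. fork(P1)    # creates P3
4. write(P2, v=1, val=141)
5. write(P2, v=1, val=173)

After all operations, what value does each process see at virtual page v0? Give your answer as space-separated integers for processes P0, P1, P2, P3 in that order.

Answer: 20 20 20 20

Derivation:
Op 1: fork(P0) -> P1. 2 ppages; refcounts: pp0:2 pp1:2
Op 2: fork(P0) -> P2. 2 ppages; refcounts: pp0:3 pp1:3
Op 3: fork(P1) -> P3. 2 ppages; refcounts: pp0:4 pp1:4
Op 4: write(P2, v1, 141). refcount(pp1)=4>1 -> COPY to pp2. 3 ppages; refcounts: pp0:4 pp1:3 pp2:1
Op 5: write(P2, v1, 173). refcount(pp2)=1 -> write in place. 3 ppages; refcounts: pp0:4 pp1:3 pp2:1
P0: v0 -> pp0 = 20
P1: v0 -> pp0 = 20
P2: v0 -> pp0 = 20
P3: v0 -> pp0 = 20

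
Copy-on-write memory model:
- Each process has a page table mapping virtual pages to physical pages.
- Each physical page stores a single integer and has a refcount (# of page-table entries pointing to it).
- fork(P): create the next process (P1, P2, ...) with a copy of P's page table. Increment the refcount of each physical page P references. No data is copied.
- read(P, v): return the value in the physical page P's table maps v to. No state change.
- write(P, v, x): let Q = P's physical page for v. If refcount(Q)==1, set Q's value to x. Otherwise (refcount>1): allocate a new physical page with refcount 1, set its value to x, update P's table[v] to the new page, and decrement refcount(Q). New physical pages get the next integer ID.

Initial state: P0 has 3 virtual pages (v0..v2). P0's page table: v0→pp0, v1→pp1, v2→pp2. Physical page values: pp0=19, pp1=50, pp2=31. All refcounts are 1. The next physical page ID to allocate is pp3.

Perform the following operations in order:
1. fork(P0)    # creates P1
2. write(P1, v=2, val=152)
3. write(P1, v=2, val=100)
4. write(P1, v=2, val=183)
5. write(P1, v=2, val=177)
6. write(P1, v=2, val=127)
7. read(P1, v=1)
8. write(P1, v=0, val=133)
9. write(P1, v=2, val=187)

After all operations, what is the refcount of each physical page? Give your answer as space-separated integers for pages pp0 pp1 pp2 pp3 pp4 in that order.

Answer: 1 2 1 1 1

Derivation:
Op 1: fork(P0) -> P1. 3 ppages; refcounts: pp0:2 pp1:2 pp2:2
Op 2: write(P1, v2, 152). refcount(pp2)=2>1 -> COPY to pp3. 4 ppages; refcounts: pp0:2 pp1:2 pp2:1 pp3:1
Op 3: write(P1, v2, 100). refcount(pp3)=1 -> write in place. 4 ppages; refcounts: pp0:2 pp1:2 pp2:1 pp3:1
Op 4: write(P1, v2, 183). refcount(pp3)=1 -> write in place. 4 ppages; refcounts: pp0:2 pp1:2 pp2:1 pp3:1
Op 5: write(P1, v2, 177). refcount(pp3)=1 -> write in place. 4 ppages; refcounts: pp0:2 pp1:2 pp2:1 pp3:1
Op 6: write(P1, v2, 127). refcount(pp3)=1 -> write in place. 4 ppages; refcounts: pp0:2 pp1:2 pp2:1 pp3:1
Op 7: read(P1, v1) -> 50. No state change.
Op 8: write(P1, v0, 133). refcount(pp0)=2>1 -> COPY to pp4. 5 ppages; refcounts: pp0:1 pp1:2 pp2:1 pp3:1 pp4:1
Op 9: write(P1, v2, 187). refcount(pp3)=1 -> write in place. 5 ppages; refcounts: pp0:1 pp1:2 pp2:1 pp3:1 pp4:1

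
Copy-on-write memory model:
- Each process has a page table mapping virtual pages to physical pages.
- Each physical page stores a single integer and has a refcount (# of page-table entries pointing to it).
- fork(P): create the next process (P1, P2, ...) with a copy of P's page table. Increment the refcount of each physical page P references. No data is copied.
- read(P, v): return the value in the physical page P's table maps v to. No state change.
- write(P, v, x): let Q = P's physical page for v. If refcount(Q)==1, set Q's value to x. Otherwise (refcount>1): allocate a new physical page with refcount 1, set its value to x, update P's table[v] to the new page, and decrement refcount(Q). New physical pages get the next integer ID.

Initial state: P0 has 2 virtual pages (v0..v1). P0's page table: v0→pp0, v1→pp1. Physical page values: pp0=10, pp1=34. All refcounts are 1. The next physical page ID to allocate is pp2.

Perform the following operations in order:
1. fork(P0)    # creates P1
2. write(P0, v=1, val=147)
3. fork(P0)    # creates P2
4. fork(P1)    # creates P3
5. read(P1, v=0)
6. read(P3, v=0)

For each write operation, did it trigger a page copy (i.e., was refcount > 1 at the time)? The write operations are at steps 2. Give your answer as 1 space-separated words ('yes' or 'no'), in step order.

Op 1: fork(P0) -> P1. 2 ppages; refcounts: pp0:2 pp1:2
Op 2: write(P0, v1, 147). refcount(pp1)=2>1 -> COPY to pp2. 3 ppages; refcounts: pp0:2 pp1:1 pp2:1
Op 3: fork(P0) -> P2. 3 ppages; refcounts: pp0:3 pp1:1 pp2:2
Op 4: fork(P1) -> P3. 3 ppages; refcounts: pp0:4 pp1:2 pp2:2
Op 5: read(P1, v0) -> 10. No state change.
Op 6: read(P3, v0) -> 10. No state change.

yes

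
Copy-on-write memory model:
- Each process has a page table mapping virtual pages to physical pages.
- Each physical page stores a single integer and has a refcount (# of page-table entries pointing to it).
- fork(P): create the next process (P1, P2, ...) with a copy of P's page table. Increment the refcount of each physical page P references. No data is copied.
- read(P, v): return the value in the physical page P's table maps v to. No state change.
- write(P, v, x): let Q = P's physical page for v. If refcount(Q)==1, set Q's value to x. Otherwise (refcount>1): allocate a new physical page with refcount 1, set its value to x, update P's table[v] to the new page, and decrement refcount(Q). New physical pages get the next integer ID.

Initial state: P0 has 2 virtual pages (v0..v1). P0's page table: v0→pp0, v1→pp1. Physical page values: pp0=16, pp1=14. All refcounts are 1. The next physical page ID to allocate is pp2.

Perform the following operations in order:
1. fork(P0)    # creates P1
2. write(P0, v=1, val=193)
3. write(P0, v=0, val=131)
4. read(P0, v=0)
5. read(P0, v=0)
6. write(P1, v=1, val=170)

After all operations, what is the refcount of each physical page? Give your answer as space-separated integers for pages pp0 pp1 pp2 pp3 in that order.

Answer: 1 1 1 1

Derivation:
Op 1: fork(P0) -> P1. 2 ppages; refcounts: pp0:2 pp1:2
Op 2: write(P0, v1, 193). refcount(pp1)=2>1 -> COPY to pp2. 3 ppages; refcounts: pp0:2 pp1:1 pp2:1
Op 3: write(P0, v0, 131). refcount(pp0)=2>1 -> COPY to pp3. 4 ppages; refcounts: pp0:1 pp1:1 pp2:1 pp3:1
Op 4: read(P0, v0) -> 131. No state change.
Op 5: read(P0, v0) -> 131. No state change.
Op 6: write(P1, v1, 170). refcount(pp1)=1 -> write in place. 4 ppages; refcounts: pp0:1 pp1:1 pp2:1 pp3:1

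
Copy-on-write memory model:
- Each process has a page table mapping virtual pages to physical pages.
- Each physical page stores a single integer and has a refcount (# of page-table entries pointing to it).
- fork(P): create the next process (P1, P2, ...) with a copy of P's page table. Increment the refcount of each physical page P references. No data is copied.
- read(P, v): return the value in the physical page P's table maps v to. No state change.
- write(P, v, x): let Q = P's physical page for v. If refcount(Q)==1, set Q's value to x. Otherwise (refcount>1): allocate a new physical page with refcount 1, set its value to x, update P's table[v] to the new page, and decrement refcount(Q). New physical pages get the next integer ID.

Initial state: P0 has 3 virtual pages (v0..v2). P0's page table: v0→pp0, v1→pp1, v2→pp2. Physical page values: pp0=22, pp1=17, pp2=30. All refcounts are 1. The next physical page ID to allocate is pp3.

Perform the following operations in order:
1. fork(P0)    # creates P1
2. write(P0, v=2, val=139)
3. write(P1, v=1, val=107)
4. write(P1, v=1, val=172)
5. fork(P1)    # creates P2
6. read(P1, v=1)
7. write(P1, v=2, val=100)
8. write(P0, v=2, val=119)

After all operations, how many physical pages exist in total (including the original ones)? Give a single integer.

Op 1: fork(P0) -> P1. 3 ppages; refcounts: pp0:2 pp1:2 pp2:2
Op 2: write(P0, v2, 139). refcount(pp2)=2>1 -> COPY to pp3. 4 ppages; refcounts: pp0:2 pp1:2 pp2:1 pp3:1
Op 3: write(P1, v1, 107). refcount(pp1)=2>1 -> COPY to pp4. 5 ppages; refcounts: pp0:2 pp1:1 pp2:1 pp3:1 pp4:1
Op 4: write(P1, v1, 172). refcount(pp4)=1 -> write in place. 5 ppages; refcounts: pp0:2 pp1:1 pp2:1 pp3:1 pp4:1
Op 5: fork(P1) -> P2. 5 ppages; refcounts: pp0:3 pp1:1 pp2:2 pp3:1 pp4:2
Op 6: read(P1, v1) -> 172. No state change.
Op 7: write(P1, v2, 100). refcount(pp2)=2>1 -> COPY to pp5. 6 ppages; refcounts: pp0:3 pp1:1 pp2:1 pp3:1 pp4:2 pp5:1
Op 8: write(P0, v2, 119). refcount(pp3)=1 -> write in place. 6 ppages; refcounts: pp0:3 pp1:1 pp2:1 pp3:1 pp4:2 pp5:1

Answer: 6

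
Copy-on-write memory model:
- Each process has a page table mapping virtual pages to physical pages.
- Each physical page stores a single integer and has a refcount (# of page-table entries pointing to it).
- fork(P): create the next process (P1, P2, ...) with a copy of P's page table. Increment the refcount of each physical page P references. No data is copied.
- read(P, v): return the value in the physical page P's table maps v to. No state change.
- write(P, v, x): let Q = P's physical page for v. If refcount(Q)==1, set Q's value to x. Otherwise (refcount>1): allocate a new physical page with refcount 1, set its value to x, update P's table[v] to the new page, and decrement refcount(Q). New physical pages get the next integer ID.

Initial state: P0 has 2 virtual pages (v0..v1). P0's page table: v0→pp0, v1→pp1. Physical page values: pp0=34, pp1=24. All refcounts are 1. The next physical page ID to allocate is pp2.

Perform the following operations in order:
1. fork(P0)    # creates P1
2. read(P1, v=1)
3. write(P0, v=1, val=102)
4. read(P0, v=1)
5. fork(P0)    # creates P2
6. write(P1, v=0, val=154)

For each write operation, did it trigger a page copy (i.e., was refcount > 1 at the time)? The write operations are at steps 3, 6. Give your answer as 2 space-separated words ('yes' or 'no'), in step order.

Op 1: fork(P0) -> P1. 2 ppages; refcounts: pp0:2 pp1:2
Op 2: read(P1, v1) -> 24. No state change.
Op 3: write(P0, v1, 102). refcount(pp1)=2>1 -> COPY to pp2. 3 ppages; refcounts: pp0:2 pp1:1 pp2:1
Op 4: read(P0, v1) -> 102. No state change.
Op 5: fork(P0) -> P2. 3 ppages; refcounts: pp0:3 pp1:1 pp2:2
Op 6: write(P1, v0, 154). refcount(pp0)=3>1 -> COPY to pp3. 4 ppages; refcounts: pp0:2 pp1:1 pp2:2 pp3:1

yes yes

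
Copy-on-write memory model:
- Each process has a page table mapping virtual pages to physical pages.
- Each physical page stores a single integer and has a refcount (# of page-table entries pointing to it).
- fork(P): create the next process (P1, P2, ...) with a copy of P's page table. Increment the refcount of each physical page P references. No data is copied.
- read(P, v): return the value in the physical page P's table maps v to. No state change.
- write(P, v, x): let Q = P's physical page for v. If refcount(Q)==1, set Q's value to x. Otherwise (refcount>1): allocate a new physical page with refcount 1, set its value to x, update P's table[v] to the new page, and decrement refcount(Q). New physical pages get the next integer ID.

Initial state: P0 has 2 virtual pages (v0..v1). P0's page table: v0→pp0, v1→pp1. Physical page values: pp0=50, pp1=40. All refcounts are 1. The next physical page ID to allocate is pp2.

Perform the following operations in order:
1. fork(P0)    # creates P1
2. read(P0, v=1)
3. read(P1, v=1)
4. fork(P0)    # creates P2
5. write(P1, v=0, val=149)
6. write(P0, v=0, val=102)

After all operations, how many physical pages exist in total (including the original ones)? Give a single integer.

Answer: 4

Derivation:
Op 1: fork(P0) -> P1. 2 ppages; refcounts: pp0:2 pp1:2
Op 2: read(P0, v1) -> 40. No state change.
Op 3: read(P1, v1) -> 40. No state change.
Op 4: fork(P0) -> P2. 2 ppages; refcounts: pp0:3 pp1:3
Op 5: write(P1, v0, 149). refcount(pp0)=3>1 -> COPY to pp2. 3 ppages; refcounts: pp0:2 pp1:3 pp2:1
Op 6: write(P0, v0, 102). refcount(pp0)=2>1 -> COPY to pp3. 4 ppages; refcounts: pp0:1 pp1:3 pp2:1 pp3:1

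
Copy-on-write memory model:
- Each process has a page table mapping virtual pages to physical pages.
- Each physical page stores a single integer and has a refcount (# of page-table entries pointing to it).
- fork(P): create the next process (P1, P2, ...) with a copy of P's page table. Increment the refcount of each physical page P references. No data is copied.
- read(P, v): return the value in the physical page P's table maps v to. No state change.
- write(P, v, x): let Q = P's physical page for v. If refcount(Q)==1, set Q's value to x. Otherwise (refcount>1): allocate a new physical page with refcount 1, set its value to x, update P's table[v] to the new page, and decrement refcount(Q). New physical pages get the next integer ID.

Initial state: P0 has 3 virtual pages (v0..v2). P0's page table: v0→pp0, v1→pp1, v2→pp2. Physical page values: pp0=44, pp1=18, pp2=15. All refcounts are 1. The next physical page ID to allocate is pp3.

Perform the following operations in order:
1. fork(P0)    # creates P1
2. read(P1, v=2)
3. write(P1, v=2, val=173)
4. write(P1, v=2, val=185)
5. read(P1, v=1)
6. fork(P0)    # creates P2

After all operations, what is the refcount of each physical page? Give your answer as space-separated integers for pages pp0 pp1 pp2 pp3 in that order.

Answer: 3 3 2 1

Derivation:
Op 1: fork(P0) -> P1. 3 ppages; refcounts: pp0:2 pp1:2 pp2:2
Op 2: read(P1, v2) -> 15. No state change.
Op 3: write(P1, v2, 173). refcount(pp2)=2>1 -> COPY to pp3. 4 ppages; refcounts: pp0:2 pp1:2 pp2:1 pp3:1
Op 4: write(P1, v2, 185). refcount(pp3)=1 -> write in place. 4 ppages; refcounts: pp0:2 pp1:2 pp2:1 pp3:1
Op 5: read(P1, v1) -> 18. No state change.
Op 6: fork(P0) -> P2. 4 ppages; refcounts: pp0:3 pp1:3 pp2:2 pp3:1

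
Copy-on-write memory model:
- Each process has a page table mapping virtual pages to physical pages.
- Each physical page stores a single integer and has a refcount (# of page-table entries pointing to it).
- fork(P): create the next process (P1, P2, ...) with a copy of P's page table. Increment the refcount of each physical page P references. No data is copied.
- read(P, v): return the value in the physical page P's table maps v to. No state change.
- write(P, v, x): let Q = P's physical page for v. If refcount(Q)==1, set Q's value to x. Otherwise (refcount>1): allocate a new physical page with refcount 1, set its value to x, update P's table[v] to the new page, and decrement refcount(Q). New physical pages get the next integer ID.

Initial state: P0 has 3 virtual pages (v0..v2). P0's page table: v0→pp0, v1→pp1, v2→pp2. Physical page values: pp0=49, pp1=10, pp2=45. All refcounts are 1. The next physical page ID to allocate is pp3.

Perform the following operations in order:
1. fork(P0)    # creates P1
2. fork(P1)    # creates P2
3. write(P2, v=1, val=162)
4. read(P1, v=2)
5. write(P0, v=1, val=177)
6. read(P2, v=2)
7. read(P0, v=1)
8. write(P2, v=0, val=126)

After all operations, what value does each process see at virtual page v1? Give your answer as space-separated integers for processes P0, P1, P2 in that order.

Op 1: fork(P0) -> P1. 3 ppages; refcounts: pp0:2 pp1:2 pp2:2
Op 2: fork(P1) -> P2. 3 ppages; refcounts: pp0:3 pp1:3 pp2:3
Op 3: write(P2, v1, 162). refcount(pp1)=3>1 -> COPY to pp3. 4 ppages; refcounts: pp0:3 pp1:2 pp2:3 pp3:1
Op 4: read(P1, v2) -> 45. No state change.
Op 5: write(P0, v1, 177). refcount(pp1)=2>1 -> COPY to pp4. 5 ppages; refcounts: pp0:3 pp1:1 pp2:3 pp3:1 pp4:1
Op 6: read(P2, v2) -> 45. No state change.
Op 7: read(P0, v1) -> 177. No state change.
Op 8: write(P2, v0, 126). refcount(pp0)=3>1 -> COPY to pp5. 6 ppages; refcounts: pp0:2 pp1:1 pp2:3 pp3:1 pp4:1 pp5:1
P0: v1 -> pp4 = 177
P1: v1 -> pp1 = 10
P2: v1 -> pp3 = 162

Answer: 177 10 162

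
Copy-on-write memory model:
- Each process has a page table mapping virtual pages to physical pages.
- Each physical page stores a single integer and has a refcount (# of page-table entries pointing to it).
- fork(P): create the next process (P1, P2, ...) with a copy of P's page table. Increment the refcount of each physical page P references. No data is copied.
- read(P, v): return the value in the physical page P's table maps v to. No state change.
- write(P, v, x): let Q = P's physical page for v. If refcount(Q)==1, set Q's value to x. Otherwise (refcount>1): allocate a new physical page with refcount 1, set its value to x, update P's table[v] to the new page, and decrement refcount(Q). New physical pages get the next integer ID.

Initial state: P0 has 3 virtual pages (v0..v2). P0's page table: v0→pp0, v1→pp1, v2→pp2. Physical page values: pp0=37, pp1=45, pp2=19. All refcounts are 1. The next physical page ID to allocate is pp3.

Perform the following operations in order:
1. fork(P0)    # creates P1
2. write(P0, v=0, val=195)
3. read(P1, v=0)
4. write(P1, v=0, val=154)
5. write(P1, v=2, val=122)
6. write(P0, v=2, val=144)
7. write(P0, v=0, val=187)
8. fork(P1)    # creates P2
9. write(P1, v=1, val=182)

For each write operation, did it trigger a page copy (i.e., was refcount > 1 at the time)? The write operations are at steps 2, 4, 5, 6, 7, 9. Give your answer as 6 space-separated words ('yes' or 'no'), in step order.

Op 1: fork(P0) -> P1. 3 ppages; refcounts: pp0:2 pp1:2 pp2:2
Op 2: write(P0, v0, 195). refcount(pp0)=2>1 -> COPY to pp3. 4 ppages; refcounts: pp0:1 pp1:2 pp2:2 pp3:1
Op 3: read(P1, v0) -> 37. No state change.
Op 4: write(P1, v0, 154). refcount(pp0)=1 -> write in place. 4 ppages; refcounts: pp0:1 pp1:2 pp2:2 pp3:1
Op 5: write(P1, v2, 122). refcount(pp2)=2>1 -> COPY to pp4. 5 ppages; refcounts: pp0:1 pp1:2 pp2:1 pp3:1 pp4:1
Op 6: write(P0, v2, 144). refcount(pp2)=1 -> write in place. 5 ppages; refcounts: pp0:1 pp1:2 pp2:1 pp3:1 pp4:1
Op 7: write(P0, v0, 187). refcount(pp3)=1 -> write in place. 5 ppages; refcounts: pp0:1 pp1:2 pp2:1 pp3:1 pp4:1
Op 8: fork(P1) -> P2. 5 ppages; refcounts: pp0:2 pp1:3 pp2:1 pp3:1 pp4:2
Op 9: write(P1, v1, 182). refcount(pp1)=3>1 -> COPY to pp5. 6 ppages; refcounts: pp0:2 pp1:2 pp2:1 pp3:1 pp4:2 pp5:1

yes no yes no no yes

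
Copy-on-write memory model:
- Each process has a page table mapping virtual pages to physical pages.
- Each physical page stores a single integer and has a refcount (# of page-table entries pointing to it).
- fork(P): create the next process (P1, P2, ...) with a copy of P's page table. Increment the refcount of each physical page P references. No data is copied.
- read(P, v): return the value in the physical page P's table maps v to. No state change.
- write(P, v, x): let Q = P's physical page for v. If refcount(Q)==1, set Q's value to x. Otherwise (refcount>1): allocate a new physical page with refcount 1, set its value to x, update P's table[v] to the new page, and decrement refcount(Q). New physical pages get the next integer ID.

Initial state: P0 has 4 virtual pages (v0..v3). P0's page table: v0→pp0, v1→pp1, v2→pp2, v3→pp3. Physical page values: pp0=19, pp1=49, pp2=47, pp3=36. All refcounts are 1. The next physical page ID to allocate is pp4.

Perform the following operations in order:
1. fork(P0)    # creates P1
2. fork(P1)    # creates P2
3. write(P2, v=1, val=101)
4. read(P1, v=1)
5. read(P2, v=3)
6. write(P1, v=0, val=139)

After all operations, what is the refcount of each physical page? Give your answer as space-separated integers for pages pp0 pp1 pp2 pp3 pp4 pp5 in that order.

Op 1: fork(P0) -> P1. 4 ppages; refcounts: pp0:2 pp1:2 pp2:2 pp3:2
Op 2: fork(P1) -> P2. 4 ppages; refcounts: pp0:3 pp1:3 pp2:3 pp3:3
Op 3: write(P2, v1, 101). refcount(pp1)=3>1 -> COPY to pp4. 5 ppages; refcounts: pp0:3 pp1:2 pp2:3 pp3:3 pp4:1
Op 4: read(P1, v1) -> 49. No state change.
Op 5: read(P2, v3) -> 36. No state change.
Op 6: write(P1, v0, 139). refcount(pp0)=3>1 -> COPY to pp5. 6 ppages; refcounts: pp0:2 pp1:2 pp2:3 pp3:3 pp4:1 pp5:1

Answer: 2 2 3 3 1 1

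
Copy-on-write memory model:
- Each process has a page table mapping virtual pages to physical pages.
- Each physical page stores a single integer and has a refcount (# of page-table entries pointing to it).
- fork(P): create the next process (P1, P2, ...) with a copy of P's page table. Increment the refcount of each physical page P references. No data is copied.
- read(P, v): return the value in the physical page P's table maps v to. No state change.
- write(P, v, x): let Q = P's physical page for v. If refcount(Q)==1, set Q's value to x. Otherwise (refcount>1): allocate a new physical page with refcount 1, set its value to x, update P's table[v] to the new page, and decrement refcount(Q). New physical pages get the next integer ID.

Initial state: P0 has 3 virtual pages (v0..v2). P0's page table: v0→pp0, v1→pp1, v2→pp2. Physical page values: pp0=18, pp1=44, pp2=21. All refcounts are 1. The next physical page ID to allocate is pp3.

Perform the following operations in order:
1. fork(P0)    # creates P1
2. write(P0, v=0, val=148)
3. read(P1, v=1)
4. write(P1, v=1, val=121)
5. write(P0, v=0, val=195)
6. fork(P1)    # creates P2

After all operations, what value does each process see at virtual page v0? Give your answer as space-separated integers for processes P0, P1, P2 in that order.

Op 1: fork(P0) -> P1. 3 ppages; refcounts: pp0:2 pp1:2 pp2:2
Op 2: write(P0, v0, 148). refcount(pp0)=2>1 -> COPY to pp3. 4 ppages; refcounts: pp0:1 pp1:2 pp2:2 pp3:1
Op 3: read(P1, v1) -> 44. No state change.
Op 4: write(P1, v1, 121). refcount(pp1)=2>1 -> COPY to pp4. 5 ppages; refcounts: pp0:1 pp1:1 pp2:2 pp3:1 pp4:1
Op 5: write(P0, v0, 195). refcount(pp3)=1 -> write in place. 5 ppages; refcounts: pp0:1 pp1:1 pp2:2 pp3:1 pp4:1
Op 6: fork(P1) -> P2. 5 ppages; refcounts: pp0:2 pp1:1 pp2:3 pp3:1 pp4:2
P0: v0 -> pp3 = 195
P1: v0 -> pp0 = 18
P2: v0 -> pp0 = 18

Answer: 195 18 18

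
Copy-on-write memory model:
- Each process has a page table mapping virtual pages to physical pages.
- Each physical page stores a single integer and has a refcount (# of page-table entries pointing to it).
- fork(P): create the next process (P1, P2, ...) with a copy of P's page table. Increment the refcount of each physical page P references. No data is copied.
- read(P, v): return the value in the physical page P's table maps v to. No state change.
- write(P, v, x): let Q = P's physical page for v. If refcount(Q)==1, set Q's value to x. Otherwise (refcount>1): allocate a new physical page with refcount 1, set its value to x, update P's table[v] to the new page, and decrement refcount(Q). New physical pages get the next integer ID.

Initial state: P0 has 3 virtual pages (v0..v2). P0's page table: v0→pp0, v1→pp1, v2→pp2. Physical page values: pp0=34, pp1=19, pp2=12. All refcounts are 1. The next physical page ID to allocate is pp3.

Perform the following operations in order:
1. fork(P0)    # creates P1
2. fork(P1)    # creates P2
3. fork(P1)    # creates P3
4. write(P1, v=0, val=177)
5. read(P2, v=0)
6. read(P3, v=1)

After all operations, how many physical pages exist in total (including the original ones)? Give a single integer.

Answer: 4

Derivation:
Op 1: fork(P0) -> P1. 3 ppages; refcounts: pp0:2 pp1:2 pp2:2
Op 2: fork(P1) -> P2. 3 ppages; refcounts: pp0:3 pp1:3 pp2:3
Op 3: fork(P1) -> P3. 3 ppages; refcounts: pp0:4 pp1:4 pp2:4
Op 4: write(P1, v0, 177). refcount(pp0)=4>1 -> COPY to pp3. 4 ppages; refcounts: pp0:3 pp1:4 pp2:4 pp3:1
Op 5: read(P2, v0) -> 34. No state change.
Op 6: read(P3, v1) -> 19. No state change.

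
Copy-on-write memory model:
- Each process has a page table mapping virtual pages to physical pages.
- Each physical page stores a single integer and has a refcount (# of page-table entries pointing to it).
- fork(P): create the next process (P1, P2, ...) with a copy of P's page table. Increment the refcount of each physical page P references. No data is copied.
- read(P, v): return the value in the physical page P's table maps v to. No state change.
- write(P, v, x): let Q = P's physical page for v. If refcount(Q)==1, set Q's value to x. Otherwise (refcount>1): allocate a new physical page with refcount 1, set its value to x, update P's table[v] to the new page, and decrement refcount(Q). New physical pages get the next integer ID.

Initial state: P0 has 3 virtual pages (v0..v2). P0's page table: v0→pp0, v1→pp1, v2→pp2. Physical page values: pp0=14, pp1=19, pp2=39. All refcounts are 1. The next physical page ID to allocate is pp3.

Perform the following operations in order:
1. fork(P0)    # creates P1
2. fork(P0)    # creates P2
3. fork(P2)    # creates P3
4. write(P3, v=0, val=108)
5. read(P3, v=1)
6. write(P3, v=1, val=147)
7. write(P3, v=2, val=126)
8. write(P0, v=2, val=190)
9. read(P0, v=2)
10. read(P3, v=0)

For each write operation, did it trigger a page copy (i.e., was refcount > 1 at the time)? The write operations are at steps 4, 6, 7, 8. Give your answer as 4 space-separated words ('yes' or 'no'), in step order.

Op 1: fork(P0) -> P1. 3 ppages; refcounts: pp0:2 pp1:2 pp2:2
Op 2: fork(P0) -> P2. 3 ppages; refcounts: pp0:3 pp1:3 pp2:3
Op 3: fork(P2) -> P3. 3 ppages; refcounts: pp0:4 pp1:4 pp2:4
Op 4: write(P3, v0, 108). refcount(pp0)=4>1 -> COPY to pp3. 4 ppages; refcounts: pp0:3 pp1:4 pp2:4 pp3:1
Op 5: read(P3, v1) -> 19. No state change.
Op 6: write(P3, v1, 147). refcount(pp1)=4>1 -> COPY to pp4. 5 ppages; refcounts: pp0:3 pp1:3 pp2:4 pp3:1 pp4:1
Op 7: write(P3, v2, 126). refcount(pp2)=4>1 -> COPY to pp5. 6 ppages; refcounts: pp0:3 pp1:3 pp2:3 pp3:1 pp4:1 pp5:1
Op 8: write(P0, v2, 190). refcount(pp2)=3>1 -> COPY to pp6. 7 ppages; refcounts: pp0:3 pp1:3 pp2:2 pp3:1 pp4:1 pp5:1 pp6:1
Op 9: read(P0, v2) -> 190. No state change.
Op 10: read(P3, v0) -> 108. No state change.

yes yes yes yes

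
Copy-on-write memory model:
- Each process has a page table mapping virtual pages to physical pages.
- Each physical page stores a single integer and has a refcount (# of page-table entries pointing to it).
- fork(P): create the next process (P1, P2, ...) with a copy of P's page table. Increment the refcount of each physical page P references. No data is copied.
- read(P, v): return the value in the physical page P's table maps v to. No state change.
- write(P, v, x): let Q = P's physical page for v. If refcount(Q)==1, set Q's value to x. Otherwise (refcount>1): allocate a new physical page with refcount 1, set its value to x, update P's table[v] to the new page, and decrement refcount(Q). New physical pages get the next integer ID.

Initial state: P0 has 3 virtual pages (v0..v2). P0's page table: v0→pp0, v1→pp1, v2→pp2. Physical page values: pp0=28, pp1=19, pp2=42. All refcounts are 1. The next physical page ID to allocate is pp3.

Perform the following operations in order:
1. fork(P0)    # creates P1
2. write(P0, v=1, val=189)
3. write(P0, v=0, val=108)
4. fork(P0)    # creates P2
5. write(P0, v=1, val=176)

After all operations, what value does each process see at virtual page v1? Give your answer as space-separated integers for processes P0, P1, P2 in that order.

Op 1: fork(P0) -> P1. 3 ppages; refcounts: pp0:2 pp1:2 pp2:2
Op 2: write(P0, v1, 189). refcount(pp1)=2>1 -> COPY to pp3. 4 ppages; refcounts: pp0:2 pp1:1 pp2:2 pp3:1
Op 3: write(P0, v0, 108). refcount(pp0)=2>1 -> COPY to pp4. 5 ppages; refcounts: pp0:1 pp1:1 pp2:2 pp3:1 pp4:1
Op 4: fork(P0) -> P2. 5 ppages; refcounts: pp0:1 pp1:1 pp2:3 pp3:2 pp4:2
Op 5: write(P0, v1, 176). refcount(pp3)=2>1 -> COPY to pp5. 6 ppages; refcounts: pp0:1 pp1:1 pp2:3 pp3:1 pp4:2 pp5:1
P0: v1 -> pp5 = 176
P1: v1 -> pp1 = 19
P2: v1 -> pp3 = 189

Answer: 176 19 189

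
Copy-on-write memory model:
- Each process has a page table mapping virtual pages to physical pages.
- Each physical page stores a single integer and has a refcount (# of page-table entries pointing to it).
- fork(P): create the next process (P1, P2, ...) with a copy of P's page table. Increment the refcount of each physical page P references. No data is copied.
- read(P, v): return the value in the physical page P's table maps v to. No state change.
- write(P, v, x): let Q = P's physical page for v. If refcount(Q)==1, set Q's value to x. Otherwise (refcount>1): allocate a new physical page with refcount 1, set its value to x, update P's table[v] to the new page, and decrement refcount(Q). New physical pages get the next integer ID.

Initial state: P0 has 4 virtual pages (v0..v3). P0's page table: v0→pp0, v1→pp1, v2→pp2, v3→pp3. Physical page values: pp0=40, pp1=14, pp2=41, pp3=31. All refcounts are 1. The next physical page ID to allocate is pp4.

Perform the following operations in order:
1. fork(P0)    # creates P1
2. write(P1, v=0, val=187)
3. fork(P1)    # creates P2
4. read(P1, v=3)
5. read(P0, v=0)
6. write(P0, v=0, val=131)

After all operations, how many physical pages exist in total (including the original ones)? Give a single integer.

Answer: 5

Derivation:
Op 1: fork(P0) -> P1. 4 ppages; refcounts: pp0:2 pp1:2 pp2:2 pp3:2
Op 2: write(P1, v0, 187). refcount(pp0)=2>1 -> COPY to pp4. 5 ppages; refcounts: pp0:1 pp1:2 pp2:2 pp3:2 pp4:1
Op 3: fork(P1) -> P2. 5 ppages; refcounts: pp0:1 pp1:3 pp2:3 pp3:3 pp4:2
Op 4: read(P1, v3) -> 31. No state change.
Op 5: read(P0, v0) -> 40. No state change.
Op 6: write(P0, v0, 131). refcount(pp0)=1 -> write in place. 5 ppages; refcounts: pp0:1 pp1:3 pp2:3 pp3:3 pp4:2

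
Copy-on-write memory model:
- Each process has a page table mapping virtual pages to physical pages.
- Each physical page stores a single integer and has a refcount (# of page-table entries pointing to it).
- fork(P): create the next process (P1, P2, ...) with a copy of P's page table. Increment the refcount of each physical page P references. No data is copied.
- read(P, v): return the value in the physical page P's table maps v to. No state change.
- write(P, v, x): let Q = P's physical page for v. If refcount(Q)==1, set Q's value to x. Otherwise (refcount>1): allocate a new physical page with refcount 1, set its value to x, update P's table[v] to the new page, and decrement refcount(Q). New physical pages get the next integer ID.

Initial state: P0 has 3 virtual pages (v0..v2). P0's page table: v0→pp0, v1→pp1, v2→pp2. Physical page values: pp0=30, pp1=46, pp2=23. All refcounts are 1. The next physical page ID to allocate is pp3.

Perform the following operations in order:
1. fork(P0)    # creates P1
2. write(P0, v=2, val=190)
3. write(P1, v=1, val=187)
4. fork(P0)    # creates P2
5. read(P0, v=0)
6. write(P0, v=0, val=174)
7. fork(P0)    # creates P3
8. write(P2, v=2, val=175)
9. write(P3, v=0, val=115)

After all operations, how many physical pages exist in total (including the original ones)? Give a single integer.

Op 1: fork(P0) -> P1. 3 ppages; refcounts: pp0:2 pp1:2 pp2:2
Op 2: write(P0, v2, 190). refcount(pp2)=2>1 -> COPY to pp3. 4 ppages; refcounts: pp0:2 pp1:2 pp2:1 pp3:1
Op 3: write(P1, v1, 187). refcount(pp1)=2>1 -> COPY to pp4. 5 ppages; refcounts: pp0:2 pp1:1 pp2:1 pp3:1 pp4:1
Op 4: fork(P0) -> P2. 5 ppages; refcounts: pp0:3 pp1:2 pp2:1 pp3:2 pp4:1
Op 5: read(P0, v0) -> 30. No state change.
Op 6: write(P0, v0, 174). refcount(pp0)=3>1 -> COPY to pp5. 6 ppages; refcounts: pp0:2 pp1:2 pp2:1 pp3:2 pp4:1 pp5:1
Op 7: fork(P0) -> P3. 6 ppages; refcounts: pp0:2 pp1:3 pp2:1 pp3:3 pp4:1 pp5:2
Op 8: write(P2, v2, 175). refcount(pp3)=3>1 -> COPY to pp6. 7 ppages; refcounts: pp0:2 pp1:3 pp2:1 pp3:2 pp4:1 pp5:2 pp6:1
Op 9: write(P3, v0, 115). refcount(pp5)=2>1 -> COPY to pp7. 8 ppages; refcounts: pp0:2 pp1:3 pp2:1 pp3:2 pp4:1 pp5:1 pp6:1 pp7:1

Answer: 8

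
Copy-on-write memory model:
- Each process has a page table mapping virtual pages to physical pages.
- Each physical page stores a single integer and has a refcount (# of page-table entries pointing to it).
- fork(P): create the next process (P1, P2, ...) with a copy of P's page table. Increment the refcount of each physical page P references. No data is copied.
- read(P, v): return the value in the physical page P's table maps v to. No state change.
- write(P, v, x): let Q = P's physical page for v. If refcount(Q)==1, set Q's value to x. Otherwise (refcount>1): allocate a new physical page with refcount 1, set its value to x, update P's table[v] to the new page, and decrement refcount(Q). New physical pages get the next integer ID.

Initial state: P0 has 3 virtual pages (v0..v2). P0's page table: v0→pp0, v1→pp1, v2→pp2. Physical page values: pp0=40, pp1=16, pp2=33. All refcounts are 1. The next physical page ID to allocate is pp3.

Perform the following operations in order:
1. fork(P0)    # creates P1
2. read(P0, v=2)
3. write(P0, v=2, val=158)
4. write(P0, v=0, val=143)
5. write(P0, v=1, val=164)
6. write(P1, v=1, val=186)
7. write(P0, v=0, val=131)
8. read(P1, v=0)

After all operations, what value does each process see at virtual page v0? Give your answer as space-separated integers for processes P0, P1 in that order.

Answer: 131 40

Derivation:
Op 1: fork(P0) -> P1. 3 ppages; refcounts: pp0:2 pp1:2 pp2:2
Op 2: read(P0, v2) -> 33. No state change.
Op 3: write(P0, v2, 158). refcount(pp2)=2>1 -> COPY to pp3. 4 ppages; refcounts: pp0:2 pp1:2 pp2:1 pp3:1
Op 4: write(P0, v0, 143). refcount(pp0)=2>1 -> COPY to pp4. 5 ppages; refcounts: pp0:1 pp1:2 pp2:1 pp3:1 pp4:1
Op 5: write(P0, v1, 164). refcount(pp1)=2>1 -> COPY to pp5. 6 ppages; refcounts: pp0:1 pp1:1 pp2:1 pp3:1 pp4:1 pp5:1
Op 6: write(P1, v1, 186). refcount(pp1)=1 -> write in place. 6 ppages; refcounts: pp0:1 pp1:1 pp2:1 pp3:1 pp4:1 pp5:1
Op 7: write(P0, v0, 131). refcount(pp4)=1 -> write in place. 6 ppages; refcounts: pp0:1 pp1:1 pp2:1 pp3:1 pp4:1 pp5:1
Op 8: read(P1, v0) -> 40. No state change.
P0: v0 -> pp4 = 131
P1: v0 -> pp0 = 40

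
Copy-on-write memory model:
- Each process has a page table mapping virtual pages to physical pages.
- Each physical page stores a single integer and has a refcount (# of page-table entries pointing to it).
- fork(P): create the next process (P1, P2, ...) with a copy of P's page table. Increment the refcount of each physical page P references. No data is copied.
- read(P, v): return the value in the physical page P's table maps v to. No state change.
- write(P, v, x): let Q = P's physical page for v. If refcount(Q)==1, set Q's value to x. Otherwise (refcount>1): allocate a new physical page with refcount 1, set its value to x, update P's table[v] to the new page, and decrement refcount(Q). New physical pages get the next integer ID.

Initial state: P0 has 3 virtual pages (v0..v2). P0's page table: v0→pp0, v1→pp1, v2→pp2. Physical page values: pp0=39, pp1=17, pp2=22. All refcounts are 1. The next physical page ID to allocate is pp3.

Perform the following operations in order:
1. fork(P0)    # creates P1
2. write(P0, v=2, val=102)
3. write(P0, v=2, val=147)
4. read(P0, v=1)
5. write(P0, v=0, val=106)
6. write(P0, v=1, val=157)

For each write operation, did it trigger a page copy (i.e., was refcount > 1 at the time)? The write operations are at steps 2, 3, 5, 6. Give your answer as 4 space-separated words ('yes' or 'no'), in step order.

Op 1: fork(P0) -> P1. 3 ppages; refcounts: pp0:2 pp1:2 pp2:2
Op 2: write(P0, v2, 102). refcount(pp2)=2>1 -> COPY to pp3. 4 ppages; refcounts: pp0:2 pp1:2 pp2:1 pp3:1
Op 3: write(P0, v2, 147). refcount(pp3)=1 -> write in place. 4 ppages; refcounts: pp0:2 pp1:2 pp2:1 pp3:1
Op 4: read(P0, v1) -> 17. No state change.
Op 5: write(P0, v0, 106). refcount(pp0)=2>1 -> COPY to pp4. 5 ppages; refcounts: pp0:1 pp1:2 pp2:1 pp3:1 pp4:1
Op 6: write(P0, v1, 157). refcount(pp1)=2>1 -> COPY to pp5. 6 ppages; refcounts: pp0:1 pp1:1 pp2:1 pp3:1 pp4:1 pp5:1

yes no yes yes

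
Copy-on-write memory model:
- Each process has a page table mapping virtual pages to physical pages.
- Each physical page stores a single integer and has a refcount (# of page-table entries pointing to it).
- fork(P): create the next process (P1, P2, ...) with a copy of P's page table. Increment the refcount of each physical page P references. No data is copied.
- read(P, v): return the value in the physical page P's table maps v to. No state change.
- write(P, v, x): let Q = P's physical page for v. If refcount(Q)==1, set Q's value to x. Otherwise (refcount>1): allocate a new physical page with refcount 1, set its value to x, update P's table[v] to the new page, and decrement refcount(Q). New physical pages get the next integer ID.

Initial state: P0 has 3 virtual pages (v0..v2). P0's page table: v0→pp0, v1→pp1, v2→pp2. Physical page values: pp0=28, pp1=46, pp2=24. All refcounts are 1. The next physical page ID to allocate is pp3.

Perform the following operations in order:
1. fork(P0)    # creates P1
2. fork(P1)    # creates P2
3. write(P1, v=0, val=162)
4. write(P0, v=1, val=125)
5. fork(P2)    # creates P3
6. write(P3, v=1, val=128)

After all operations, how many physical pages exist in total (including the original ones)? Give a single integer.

Op 1: fork(P0) -> P1. 3 ppages; refcounts: pp0:2 pp1:2 pp2:2
Op 2: fork(P1) -> P2. 3 ppages; refcounts: pp0:3 pp1:3 pp2:3
Op 3: write(P1, v0, 162). refcount(pp0)=3>1 -> COPY to pp3. 4 ppages; refcounts: pp0:2 pp1:3 pp2:3 pp3:1
Op 4: write(P0, v1, 125). refcount(pp1)=3>1 -> COPY to pp4. 5 ppages; refcounts: pp0:2 pp1:2 pp2:3 pp3:1 pp4:1
Op 5: fork(P2) -> P3. 5 ppages; refcounts: pp0:3 pp1:3 pp2:4 pp3:1 pp4:1
Op 6: write(P3, v1, 128). refcount(pp1)=3>1 -> COPY to pp5. 6 ppages; refcounts: pp0:3 pp1:2 pp2:4 pp3:1 pp4:1 pp5:1

Answer: 6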